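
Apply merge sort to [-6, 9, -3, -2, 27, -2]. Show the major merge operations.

Divide and conquer:
  Merge [9] + [-3] -> [-3, 9]
  Merge [-6] + [-3, 9] -> [-6, -3, 9]
  Merge [27] + [-2] -> [-2, 27]
  Merge [-2] + [-2, 27] -> [-2, -2, 27]
  Merge [-6, -3, 9] + [-2, -2, 27] -> [-6, -3, -2, -2, 9, 27]


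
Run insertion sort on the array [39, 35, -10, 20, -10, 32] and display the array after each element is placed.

First element 39 is already 'sorted'
Insert 35: shifted 1 elements -> [35, 39, -10, 20, -10, 32]
Insert -10: shifted 2 elements -> [-10, 35, 39, 20, -10, 32]
Insert 20: shifted 2 elements -> [-10, 20, 35, 39, -10, 32]
Insert -10: shifted 3 elements -> [-10, -10, 20, 35, 39, 32]
Insert 32: shifted 2 elements -> [-10, -10, 20, 32, 35, 39]


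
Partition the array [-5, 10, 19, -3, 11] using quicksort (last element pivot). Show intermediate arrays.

Partition 1: pivot=11 at index 3 -> [-5, 10, -3, 11, 19]
Partition 2: pivot=-3 at index 1 -> [-5, -3, 10, 11, 19]


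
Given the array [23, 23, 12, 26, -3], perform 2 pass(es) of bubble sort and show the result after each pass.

After pass 1: [23, 12, 23, -3, 26] (2 swaps)
After pass 2: [12, 23, -3, 23, 26] (2 swaps)
Total swaps: 4


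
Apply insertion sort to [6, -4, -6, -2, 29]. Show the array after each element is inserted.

First element 6 is already 'sorted'
Insert -4: shifted 1 elements -> [-4, 6, -6, -2, 29]
Insert -6: shifted 2 elements -> [-6, -4, 6, -2, 29]
Insert -2: shifted 1 elements -> [-6, -4, -2, 6, 29]
Insert 29: shifted 0 elements -> [-6, -4, -2, 6, 29]


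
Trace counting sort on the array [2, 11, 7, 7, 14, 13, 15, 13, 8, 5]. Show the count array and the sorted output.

Count array: [0, 0, 1, 0, 0, 1, 0, 2, 1, 0, 0, 1, 0, 2, 1, 1]
(count[i] = number of elements equal to i)
Cumulative count: [0, 0, 1, 1, 1, 2, 2, 4, 5, 5, 5, 6, 6, 8, 9, 10]
Sorted: [2, 5, 7, 7, 8, 11, 13, 13, 14, 15]


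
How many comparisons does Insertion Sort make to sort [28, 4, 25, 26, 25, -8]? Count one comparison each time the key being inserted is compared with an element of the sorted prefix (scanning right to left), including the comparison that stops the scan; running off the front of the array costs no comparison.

Insert 4: 28 > 4 (shift), reached front = 1 comparison(s) -> [4, 28, 25, 26, 25, -8]
Insert 25: 28 > 25 (shift), 4 <= 25 (stop) = 2 comparison(s) -> [4, 25, 28, 26, 25, -8]
Insert 26: 28 > 26 (shift), 25 <= 26 (stop) = 2 comparison(s) -> [4, 25, 26, 28, 25, -8]
Insert 25: 28 > 25 (shift), 26 > 25 (shift), 25 <= 25 (stop) = 3 comparison(s) -> [4, 25, 25, 26, 28, -8]
Insert -8: 28 > -8 (shift), 26 > -8 (shift), 25 > -8 (shift), 25 > -8 (shift), 4 > -8 (shift), reached front = 5 comparison(s) -> [-8, 4, 25, 25, 26, 28]
Total comparisons: 1 + 2 + 2 + 3 + 5 = 13


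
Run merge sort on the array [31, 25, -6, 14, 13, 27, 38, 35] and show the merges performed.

Divide and conquer:
  Merge [31] + [25] -> [25, 31]
  Merge [-6] + [14] -> [-6, 14]
  Merge [25, 31] + [-6, 14] -> [-6, 14, 25, 31]
  Merge [13] + [27] -> [13, 27]
  Merge [38] + [35] -> [35, 38]
  Merge [13, 27] + [35, 38] -> [13, 27, 35, 38]
  Merge [-6, 14, 25, 31] + [13, 27, 35, 38] -> [-6, 13, 14, 25, 27, 31, 35, 38]


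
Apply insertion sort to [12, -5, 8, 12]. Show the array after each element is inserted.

First element 12 is already 'sorted'
Insert -5: shifted 1 elements -> [-5, 12, 8, 12]
Insert 8: shifted 1 elements -> [-5, 8, 12, 12]
Insert 12: shifted 0 elements -> [-5, 8, 12, 12]


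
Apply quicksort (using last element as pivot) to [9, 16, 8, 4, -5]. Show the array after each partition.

Partition 1: pivot=-5 at index 0 -> [-5, 16, 8, 4, 9]
Partition 2: pivot=9 at index 3 -> [-5, 8, 4, 9, 16]
Partition 3: pivot=4 at index 1 -> [-5, 4, 8, 9, 16]


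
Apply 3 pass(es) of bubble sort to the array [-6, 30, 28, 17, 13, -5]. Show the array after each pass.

After pass 1: [-6, 28, 17, 13, -5, 30] (4 swaps)
After pass 2: [-6, 17, 13, -5, 28, 30] (3 swaps)
After pass 3: [-6, 13, -5, 17, 28, 30] (2 swaps)
Total swaps: 9


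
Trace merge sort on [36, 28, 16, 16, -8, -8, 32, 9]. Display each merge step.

Divide and conquer:
  Merge [36] + [28] -> [28, 36]
  Merge [16] + [16] -> [16, 16]
  Merge [28, 36] + [16, 16] -> [16, 16, 28, 36]
  Merge [-8] + [-8] -> [-8, -8]
  Merge [32] + [9] -> [9, 32]
  Merge [-8, -8] + [9, 32] -> [-8, -8, 9, 32]
  Merge [16, 16, 28, 36] + [-8, -8, 9, 32] -> [-8, -8, 9, 16, 16, 28, 32, 36]


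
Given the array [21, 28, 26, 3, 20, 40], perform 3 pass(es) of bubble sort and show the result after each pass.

After pass 1: [21, 26, 3, 20, 28, 40] (3 swaps)
After pass 2: [21, 3, 20, 26, 28, 40] (2 swaps)
After pass 3: [3, 20, 21, 26, 28, 40] (2 swaps)
Total swaps: 7


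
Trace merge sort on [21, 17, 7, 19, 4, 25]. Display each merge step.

Divide and conquer:
  Merge [17] + [7] -> [7, 17]
  Merge [21] + [7, 17] -> [7, 17, 21]
  Merge [4] + [25] -> [4, 25]
  Merge [19] + [4, 25] -> [4, 19, 25]
  Merge [7, 17, 21] + [4, 19, 25] -> [4, 7, 17, 19, 21, 25]


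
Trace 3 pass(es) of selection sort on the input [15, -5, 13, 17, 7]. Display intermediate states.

Pass 1: Select minimum -5 at index 1, swap -> [-5, 15, 13, 17, 7]
Pass 2: Select minimum 7 at index 4, swap -> [-5, 7, 13, 17, 15]
Pass 3: Select minimum 13 at index 2, swap -> [-5, 7, 13, 17, 15]


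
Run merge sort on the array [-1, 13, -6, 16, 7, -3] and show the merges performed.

Divide and conquer:
  Merge [13] + [-6] -> [-6, 13]
  Merge [-1] + [-6, 13] -> [-6, -1, 13]
  Merge [7] + [-3] -> [-3, 7]
  Merge [16] + [-3, 7] -> [-3, 7, 16]
  Merge [-6, -1, 13] + [-3, 7, 16] -> [-6, -3, -1, 7, 13, 16]


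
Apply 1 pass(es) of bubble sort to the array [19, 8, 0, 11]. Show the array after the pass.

After pass 1: [8, 0, 11, 19] (3 swaps)
Total swaps: 3


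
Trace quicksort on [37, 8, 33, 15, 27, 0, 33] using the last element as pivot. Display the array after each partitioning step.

Partition 1: pivot=33 at index 5 -> [8, 33, 15, 27, 0, 33, 37]
Partition 2: pivot=0 at index 0 -> [0, 33, 15, 27, 8, 33, 37]
Partition 3: pivot=8 at index 1 -> [0, 8, 15, 27, 33, 33, 37]
Partition 4: pivot=33 at index 4 -> [0, 8, 15, 27, 33, 33, 37]
Partition 5: pivot=27 at index 3 -> [0, 8, 15, 27, 33, 33, 37]


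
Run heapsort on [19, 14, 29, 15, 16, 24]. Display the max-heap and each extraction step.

Build heap: [29, 16, 24, 15, 14, 19]
Extract 29: [24, 16, 19, 15, 14, 29]
Extract 24: [19, 16, 14, 15, 24, 29]
Extract 19: [16, 15, 14, 19, 24, 29]
Extract 16: [15, 14, 16, 19, 24, 29]
Extract 15: [14, 15, 16, 19, 24, 29]


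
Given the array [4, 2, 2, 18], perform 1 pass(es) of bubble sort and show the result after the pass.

After pass 1: [2, 2, 4, 18] (2 swaps)
Total swaps: 2


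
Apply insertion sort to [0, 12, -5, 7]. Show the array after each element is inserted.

First element 0 is already 'sorted'
Insert 12: shifted 0 elements -> [0, 12, -5, 7]
Insert -5: shifted 2 elements -> [-5, 0, 12, 7]
Insert 7: shifted 1 elements -> [-5, 0, 7, 12]


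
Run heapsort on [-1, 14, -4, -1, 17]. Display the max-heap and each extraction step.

Build heap: [17, 14, -4, -1, -1]
Extract 17: [14, -1, -4, -1, 17]
Extract 14: [-1, -1, -4, 14, 17]
Extract -1: [-1, -4, -1, 14, 17]
Extract -1: [-4, -1, -1, 14, 17]


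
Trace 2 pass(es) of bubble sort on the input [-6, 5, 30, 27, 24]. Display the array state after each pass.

After pass 1: [-6, 5, 27, 24, 30] (2 swaps)
After pass 2: [-6, 5, 24, 27, 30] (1 swaps)
Total swaps: 3


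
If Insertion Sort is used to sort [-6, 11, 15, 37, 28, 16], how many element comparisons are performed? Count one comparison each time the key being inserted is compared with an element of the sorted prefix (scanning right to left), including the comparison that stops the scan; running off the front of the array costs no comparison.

Insert 11: -6 <= 11 (stop) = 1 comparison(s) -> [-6, 11, 15, 37, 28, 16]
Insert 15: 11 <= 15 (stop) = 1 comparison(s) -> [-6, 11, 15, 37, 28, 16]
Insert 37: 15 <= 37 (stop) = 1 comparison(s) -> [-6, 11, 15, 37, 28, 16]
Insert 28: 37 > 28 (shift), 15 <= 28 (stop) = 2 comparison(s) -> [-6, 11, 15, 28, 37, 16]
Insert 16: 37 > 16 (shift), 28 > 16 (shift), 15 <= 16 (stop) = 3 comparison(s) -> [-6, 11, 15, 16, 28, 37]
Total comparisons: 1 + 1 + 1 + 2 + 3 = 8


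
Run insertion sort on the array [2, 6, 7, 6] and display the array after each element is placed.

First element 2 is already 'sorted'
Insert 6: shifted 0 elements -> [2, 6, 7, 6]
Insert 7: shifted 0 elements -> [2, 6, 7, 6]
Insert 6: shifted 1 elements -> [2, 6, 6, 7]


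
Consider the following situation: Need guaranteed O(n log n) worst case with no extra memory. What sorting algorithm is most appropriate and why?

Best choice: Heapsort
Reason: Heapsort is O(n log n) worst case and sorts in-place; quicksort can degrade to O(n^2)


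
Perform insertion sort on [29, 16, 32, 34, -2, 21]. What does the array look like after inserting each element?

First element 29 is already 'sorted'
Insert 16: shifted 1 elements -> [16, 29, 32, 34, -2, 21]
Insert 32: shifted 0 elements -> [16, 29, 32, 34, -2, 21]
Insert 34: shifted 0 elements -> [16, 29, 32, 34, -2, 21]
Insert -2: shifted 4 elements -> [-2, 16, 29, 32, 34, 21]
Insert 21: shifted 3 elements -> [-2, 16, 21, 29, 32, 34]


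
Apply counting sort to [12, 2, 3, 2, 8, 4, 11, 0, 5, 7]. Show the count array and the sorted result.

Count array: [1, 0, 2, 1, 1, 1, 0, 1, 1, 0, 0, 1, 1]
(count[i] = number of elements equal to i)
Cumulative count: [1, 1, 3, 4, 5, 6, 6, 7, 8, 8, 8, 9, 10]
Sorted: [0, 2, 2, 3, 4, 5, 7, 8, 11, 12]


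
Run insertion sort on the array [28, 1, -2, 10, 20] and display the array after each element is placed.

First element 28 is already 'sorted'
Insert 1: shifted 1 elements -> [1, 28, -2, 10, 20]
Insert -2: shifted 2 elements -> [-2, 1, 28, 10, 20]
Insert 10: shifted 1 elements -> [-2, 1, 10, 28, 20]
Insert 20: shifted 1 elements -> [-2, 1, 10, 20, 28]


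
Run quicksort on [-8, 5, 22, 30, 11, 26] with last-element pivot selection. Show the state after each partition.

Partition 1: pivot=26 at index 4 -> [-8, 5, 22, 11, 26, 30]
Partition 2: pivot=11 at index 2 -> [-8, 5, 11, 22, 26, 30]
Partition 3: pivot=5 at index 1 -> [-8, 5, 11, 22, 26, 30]


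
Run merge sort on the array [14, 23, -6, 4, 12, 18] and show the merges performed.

Divide and conquer:
  Merge [23] + [-6] -> [-6, 23]
  Merge [14] + [-6, 23] -> [-6, 14, 23]
  Merge [12] + [18] -> [12, 18]
  Merge [4] + [12, 18] -> [4, 12, 18]
  Merge [-6, 14, 23] + [4, 12, 18] -> [-6, 4, 12, 14, 18, 23]


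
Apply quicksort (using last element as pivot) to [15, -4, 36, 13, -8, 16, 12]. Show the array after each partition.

Partition 1: pivot=12 at index 2 -> [-4, -8, 12, 13, 15, 16, 36]
Partition 2: pivot=-8 at index 0 -> [-8, -4, 12, 13, 15, 16, 36]
Partition 3: pivot=36 at index 6 -> [-8, -4, 12, 13, 15, 16, 36]
Partition 4: pivot=16 at index 5 -> [-8, -4, 12, 13, 15, 16, 36]
Partition 5: pivot=15 at index 4 -> [-8, -4, 12, 13, 15, 16, 36]


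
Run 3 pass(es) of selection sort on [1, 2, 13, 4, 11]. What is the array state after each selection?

Pass 1: Select minimum 1 at index 0, swap -> [1, 2, 13, 4, 11]
Pass 2: Select minimum 2 at index 1, swap -> [1, 2, 13, 4, 11]
Pass 3: Select minimum 4 at index 3, swap -> [1, 2, 4, 13, 11]


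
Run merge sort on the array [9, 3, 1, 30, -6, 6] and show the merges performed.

Divide and conquer:
  Merge [3] + [1] -> [1, 3]
  Merge [9] + [1, 3] -> [1, 3, 9]
  Merge [-6] + [6] -> [-6, 6]
  Merge [30] + [-6, 6] -> [-6, 6, 30]
  Merge [1, 3, 9] + [-6, 6, 30] -> [-6, 1, 3, 6, 9, 30]


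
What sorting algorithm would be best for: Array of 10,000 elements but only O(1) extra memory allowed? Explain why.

Best choice: Heapsort
Reason: Heapsort rearranges the array in place using O(1) auxiliary space and still guarantees O(n log n) time; quicksort partitions in place but needs Theta(log n) stack space for recursion (O(n) in the worst case), and mergesort requires O(n) auxiliary space


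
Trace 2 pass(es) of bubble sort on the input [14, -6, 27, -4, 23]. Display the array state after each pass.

After pass 1: [-6, 14, -4, 23, 27] (3 swaps)
After pass 2: [-6, -4, 14, 23, 27] (1 swaps)
Total swaps: 4


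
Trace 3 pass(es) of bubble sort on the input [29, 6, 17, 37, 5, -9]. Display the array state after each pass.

After pass 1: [6, 17, 29, 5, -9, 37] (4 swaps)
After pass 2: [6, 17, 5, -9, 29, 37] (2 swaps)
After pass 3: [6, 5, -9, 17, 29, 37] (2 swaps)
Total swaps: 8


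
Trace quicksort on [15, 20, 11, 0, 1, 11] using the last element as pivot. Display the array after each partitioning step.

Partition 1: pivot=11 at index 3 -> [11, 0, 1, 11, 15, 20]
Partition 2: pivot=1 at index 1 -> [0, 1, 11, 11, 15, 20]
Partition 3: pivot=20 at index 5 -> [0, 1, 11, 11, 15, 20]


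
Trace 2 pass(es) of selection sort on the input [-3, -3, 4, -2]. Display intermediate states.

Pass 1: Select minimum -3 at index 0, swap -> [-3, -3, 4, -2]
Pass 2: Select minimum -3 at index 1, swap -> [-3, -3, 4, -2]


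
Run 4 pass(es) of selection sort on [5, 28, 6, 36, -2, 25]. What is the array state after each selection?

Pass 1: Select minimum -2 at index 4, swap -> [-2, 28, 6, 36, 5, 25]
Pass 2: Select minimum 5 at index 4, swap -> [-2, 5, 6, 36, 28, 25]
Pass 3: Select minimum 6 at index 2, swap -> [-2, 5, 6, 36, 28, 25]
Pass 4: Select minimum 25 at index 5, swap -> [-2, 5, 6, 25, 28, 36]


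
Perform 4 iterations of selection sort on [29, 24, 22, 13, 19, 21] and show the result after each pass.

Pass 1: Select minimum 13 at index 3, swap -> [13, 24, 22, 29, 19, 21]
Pass 2: Select minimum 19 at index 4, swap -> [13, 19, 22, 29, 24, 21]
Pass 3: Select minimum 21 at index 5, swap -> [13, 19, 21, 29, 24, 22]
Pass 4: Select minimum 22 at index 5, swap -> [13, 19, 21, 22, 24, 29]


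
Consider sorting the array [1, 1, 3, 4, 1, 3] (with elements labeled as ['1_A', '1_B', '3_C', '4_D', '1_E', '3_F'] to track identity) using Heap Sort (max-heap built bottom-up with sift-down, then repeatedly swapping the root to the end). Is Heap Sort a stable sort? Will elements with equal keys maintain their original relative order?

Trace Heap Sort on the labeled array (the key is the number; the letter only tracks identity):
  Build max-heap: [4_D, 1_A, 3_C, 1_B, 1_E, 3_F]
  Swap root 4_D to index 5, re-heapify first 5 -> [3_F, 1_A, 3_C, 1_B, 1_E, 4_D]
  Swap root 3_F to index 4, re-heapify first 4 -> [3_C, 1_A, 1_E, 1_B, 3_F, 4_D]
  Swap root 3_C to index 3, re-heapify first 3 -> [1_B, 1_A, 1_E, 3_C, 3_F, 4_D]
  Swap root 1_B to index 2, re-heapify first 2 -> [1_E, 1_A, 1_B, 3_C, 3_F, 4_D]
  Swap root 1_E to index 1, re-heapify first 1 -> [1_A, 1_E, 1_B, 3_C, 3_F, 4_D]
Final order: [1_A, 1_E, 1_B, 3_C, 3_F, 4_D]
Equal keys:
  value 1: originally 1_A, 1_B, 1_E; after sorting 1_A, 1_E, 1_B -> order changed
  value 3: originally 3_C, 3_F; after sorting 3_C, 3_F -> order preserved
Equal keys were reordered, so Heap Sort is not stable: heap construction and root-to-end swaps move elements without regard to the original order of equal keys. (One such input is enough; an unstable sort may happen to preserve order on other inputs, but it gives no guarantee.)
Answer: Not stable


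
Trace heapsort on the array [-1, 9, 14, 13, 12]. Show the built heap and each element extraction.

Build heap: [14, 13, -1, 9, 12]
Extract 14: [13, 12, -1, 9, 14]
Extract 13: [12, 9, -1, 13, 14]
Extract 12: [9, -1, 12, 13, 14]
Extract 9: [-1, 9, 12, 13, 14]


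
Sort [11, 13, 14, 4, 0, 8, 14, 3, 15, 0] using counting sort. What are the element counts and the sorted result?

Count array: [2, 0, 0, 1, 1, 0, 0, 0, 1, 0, 0, 1, 0, 1, 2, 1]
(count[i] = number of elements equal to i)
Cumulative count: [2, 2, 2, 3, 4, 4, 4, 4, 5, 5, 5, 6, 6, 7, 9, 10]
Sorted: [0, 0, 3, 4, 8, 11, 13, 14, 14, 15]


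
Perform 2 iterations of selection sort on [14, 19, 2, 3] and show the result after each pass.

Pass 1: Select minimum 2 at index 2, swap -> [2, 19, 14, 3]
Pass 2: Select minimum 3 at index 3, swap -> [2, 3, 14, 19]


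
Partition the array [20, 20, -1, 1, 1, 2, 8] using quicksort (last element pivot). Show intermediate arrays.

Partition 1: pivot=8 at index 4 -> [-1, 1, 1, 2, 8, 20, 20]
Partition 2: pivot=2 at index 3 -> [-1, 1, 1, 2, 8, 20, 20]
Partition 3: pivot=1 at index 2 -> [-1, 1, 1, 2, 8, 20, 20]
Partition 4: pivot=1 at index 1 -> [-1, 1, 1, 2, 8, 20, 20]
Partition 5: pivot=20 at index 6 -> [-1, 1, 1, 2, 8, 20, 20]


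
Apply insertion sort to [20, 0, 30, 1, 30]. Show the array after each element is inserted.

First element 20 is already 'sorted'
Insert 0: shifted 1 elements -> [0, 20, 30, 1, 30]
Insert 30: shifted 0 elements -> [0, 20, 30, 1, 30]
Insert 1: shifted 2 elements -> [0, 1, 20, 30, 30]
Insert 30: shifted 0 elements -> [0, 1, 20, 30, 30]


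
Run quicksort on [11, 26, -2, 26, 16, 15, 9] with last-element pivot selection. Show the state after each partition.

Partition 1: pivot=9 at index 1 -> [-2, 9, 11, 26, 16, 15, 26]
Partition 2: pivot=26 at index 6 -> [-2, 9, 11, 26, 16, 15, 26]
Partition 3: pivot=15 at index 3 -> [-2, 9, 11, 15, 16, 26, 26]
Partition 4: pivot=26 at index 5 -> [-2, 9, 11, 15, 16, 26, 26]


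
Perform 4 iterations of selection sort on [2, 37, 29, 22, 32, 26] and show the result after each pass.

Pass 1: Select minimum 2 at index 0, swap -> [2, 37, 29, 22, 32, 26]
Pass 2: Select minimum 22 at index 3, swap -> [2, 22, 29, 37, 32, 26]
Pass 3: Select minimum 26 at index 5, swap -> [2, 22, 26, 37, 32, 29]
Pass 4: Select minimum 29 at index 5, swap -> [2, 22, 26, 29, 32, 37]


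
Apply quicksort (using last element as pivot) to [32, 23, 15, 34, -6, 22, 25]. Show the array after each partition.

Partition 1: pivot=25 at index 4 -> [23, 15, -6, 22, 25, 34, 32]
Partition 2: pivot=22 at index 2 -> [15, -6, 22, 23, 25, 34, 32]
Partition 3: pivot=-6 at index 0 -> [-6, 15, 22, 23, 25, 34, 32]
Partition 4: pivot=32 at index 5 -> [-6, 15, 22, 23, 25, 32, 34]


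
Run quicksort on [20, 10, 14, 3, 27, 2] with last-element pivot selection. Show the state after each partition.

Partition 1: pivot=2 at index 0 -> [2, 10, 14, 3, 27, 20]
Partition 2: pivot=20 at index 4 -> [2, 10, 14, 3, 20, 27]
Partition 3: pivot=3 at index 1 -> [2, 3, 14, 10, 20, 27]
Partition 4: pivot=10 at index 2 -> [2, 3, 10, 14, 20, 27]


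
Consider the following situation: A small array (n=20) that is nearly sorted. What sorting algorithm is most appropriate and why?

Best choice: Insertion sort
Reason: Insertion sort is O(n) for nearly sorted arrays and has low overhead


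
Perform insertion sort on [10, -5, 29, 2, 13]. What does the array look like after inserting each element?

First element 10 is already 'sorted'
Insert -5: shifted 1 elements -> [-5, 10, 29, 2, 13]
Insert 29: shifted 0 elements -> [-5, 10, 29, 2, 13]
Insert 2: shifted 2 elements -> [-5, 2, 10, 29, 13]
Insert 13: shifted 1 elements -> [-5, 2, 10, 13, 29]


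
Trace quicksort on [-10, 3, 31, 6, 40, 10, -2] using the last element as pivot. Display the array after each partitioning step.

Partition 1: pivot=-2 at index 1 -> [-10, -2, 31, 6, 40, 10, 3]
Partition 2: pivot=3 at index 2 -> [-10, -2, 3, 6, 40, 10, 31]
Partition 3: pivot=31 at index 5 -> [-10, -2, 3, 6, 10, 31, 40]
Partition 4: pivot=10 at index 4 -> [-10, -2, 3, 6, 10, 31, 40]


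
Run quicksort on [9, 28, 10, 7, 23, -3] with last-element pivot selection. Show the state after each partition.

Partition 1: pivot=-3 at index 0 -> [-3, 28, 10, 7, 23, 9]
Partition 2: pivot=9 at index 2 -> [-3, 7, 9, 28, 23, 10]
Partition 3: pivot=10 at index 3 -> [-3, 7, 9, 10, 23, 28]
Partition 4: pivot=28 at index 5 -> [-3, 7, 9, 10, 23, 28]


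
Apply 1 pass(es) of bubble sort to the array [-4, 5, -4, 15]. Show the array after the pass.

After pass 1: [-4, -4, 5, 15] (1 swaps)
Total swaps: 1


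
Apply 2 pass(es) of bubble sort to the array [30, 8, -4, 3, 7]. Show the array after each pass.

After pass 1: [8, -4, 3, 7, 30] (4 swaps)
After pass 2: [-4, 3, 7, 8, 30] (3 swaps)
Total swaps: 7


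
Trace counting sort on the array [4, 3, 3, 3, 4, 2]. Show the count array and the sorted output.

Count array: [0, 0, 1, 3, 2]
(count[i] = number of elements equal to i)
Cumulative count: [0, 0, 1, 4, 6]
Sorted: [2, 3, 3, 3, 4, 4]


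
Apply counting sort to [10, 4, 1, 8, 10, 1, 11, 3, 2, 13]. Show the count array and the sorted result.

Count array: [0, 2, 1, 1, 1, 0, 0, 0, 1, 0, 2, 1, 0, 1]
(count[i] = number of elements equal to i)
Cumulative count: [0, 2, 3, 4, 5, 5, 5, 5, 6, 6, 8, 9, 9, 10]
Sorted: [1, 1, 2, 3, 4, 8, 10, 10, 11, 13]


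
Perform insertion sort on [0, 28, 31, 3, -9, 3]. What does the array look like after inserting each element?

First element 0 is already 'sorted'
Insert 28: shifted 0 elements -> [0, 28, 31, 3, -9, 3]
Insert 31: shifted 0 elements -> [0, 28, 31, 3, -9, 3]
Insert 3: shifted 2 elements -> [0, 3, 28, 31, -9, 3]
Insert -9: shifted 4 elements -> [-9, 0, 3, 28, 31, 3]
Insert 3: shifted 2 elements -> [-9, 0, 3, 3, 28, 31]


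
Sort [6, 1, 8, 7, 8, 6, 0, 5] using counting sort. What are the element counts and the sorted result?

Count array: [1, 1, 0, 0, 0, 1, 2, 1, 2]
(count[i] = number of elements equal to i)
Cumulative count: [1, 2, 2, 2, 2, 3, 5, 6, 8]
Sorted: [0, 1, 5, 6, 6, 7, 8, 8]


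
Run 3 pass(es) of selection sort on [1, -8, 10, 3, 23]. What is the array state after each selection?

Pass 1: Select minimum -8 at index 1, swap -> [-8, 1, 10, 3, 23]
Pass 2: Select minimum 1 at index 1, swap -> [-8, 1, 10, 3, 23]
Pass 3: Select minimum 3 at index 3, swap -> [-8, 1, 3, 10, 23]


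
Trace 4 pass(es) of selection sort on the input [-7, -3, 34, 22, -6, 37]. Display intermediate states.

Pass 1: Select minimum -7 at index 0, swap -> [-7, -3, 34, 22, -6, 37]
Pass 2: Select minimum -6 at index 4, swap -> [-7, -6, 34, 22, -3, 37]
Pass 3: Select minimum -3 at index 4, swap -> [-7, -6, -3, 22, 34, 37]
Pass 4: Select minimum 22 at index 3, swap -> [-7, -6, -3, 22, 34, 37]


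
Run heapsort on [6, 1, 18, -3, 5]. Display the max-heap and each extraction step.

Build heap: [18, 5, 6, -3, 1]
Extract 18: [6, 5, 1, -3, 18]
Extract 6: [5, -3, 1, 6, 18]
Extract 5: [1, -3, 5, 6, 18]
Extract 1: [-3, 1, 5, 6, 18]


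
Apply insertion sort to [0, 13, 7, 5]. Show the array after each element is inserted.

First element 0 is already 'sorted'
Insert 13: shifted 0 elements -> [0, 13, 7, 5]
Insert 7: shifted 1 elements -> [0, 7, 13, 5]
Insert 5: shifted 2 elements -> [0, 5, 7, 13]


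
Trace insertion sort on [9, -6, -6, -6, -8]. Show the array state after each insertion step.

First element 9 is already 'sorted'
Insert -6: shifted 1 elements -> [-6, 9, -6, -6, -8]
Insert -6: shifted 1 elements -> [-6, -6, 9, -6, -8]
Insert -6: shifted 1 elements -> [-6, -6, -6, 9, -8]
Insert -8: shifted 4 elements -> [-8, -6, -6, -6, 9]


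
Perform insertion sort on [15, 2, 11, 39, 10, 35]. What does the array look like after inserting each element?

First element 15 is already 'sorted'
Insert 2: shifted 1 elements -> [2, 15, 11, 39, 10, 35]
Insert 11: shifted 1 elements -> [2, 11, 15, 39, 10, 35]
Insert 39: shifted 0 elements -> [2, 11, 15, 39, 10, 35]
Insert 10: shifted 3 elements -> [2, 10, 11, 15, 39, 35]
Insert 35: shifted 1 elements -> [2, 10, 11, 15, 35, 39]


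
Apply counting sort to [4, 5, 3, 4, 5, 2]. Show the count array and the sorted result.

Count array: [0, 0, 1, 1, 2, 2]
(count[i] = number of elements equal to i)
Cumulative count: [0, 0, 1, 2, 4, 6]
Sorted: [2, 3, 4, 4, 5, 5]


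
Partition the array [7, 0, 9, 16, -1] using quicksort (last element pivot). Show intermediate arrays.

Partition 1: pivot=-1 at index 0 -> [-1, 0, 9, 16, 7]
Partition 2: pivot=7 at index 2 -> [-1, 0, 7, 16, 9]
Partition 3: pivot=9 at index 3 -> [-1, 0, 7, 9, 16]


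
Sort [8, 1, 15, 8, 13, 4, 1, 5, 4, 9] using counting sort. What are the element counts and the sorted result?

Count array: [0, 2, 0, 0, 2, 1, 0, 0, 2, 1, 0, 0, 0, 1, 0, 1]
(count[i] = number of elements equal to i)
Cumulative count: [0, 2, 2, 2, 4, 5, 5, 5, 7, 8, 8, 8, 8, 9, 9, 10]
Sorted: [1, 1, 4, 4, 5, 8, 8, 9, 13, 15]


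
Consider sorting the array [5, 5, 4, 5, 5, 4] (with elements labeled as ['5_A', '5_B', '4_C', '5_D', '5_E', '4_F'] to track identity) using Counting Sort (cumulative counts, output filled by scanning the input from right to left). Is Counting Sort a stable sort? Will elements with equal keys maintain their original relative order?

Trace Counting Sort on the labeled array (the key is the number; the letter only tracks identity):
  Counts for values 0..5: [0, 0, 0, 0, 2, 4]
  Cumulative counts: [0, 0, 0, 0, 2, 6]
  Scan right to left: place 4_F at output index 1
  Scan right to left: place 5_E at output index 5
  Scan right to left: place 5_D at output index 4
  Scan right to left: place 4_C at output index 0
  Scan right to left: place 5_B at output index 3
  Scan right to left: place 5_A at output index 2
  Output: [4_C, 4_F, 5_A, 5_B, 5_D, 5_E]
Equal keys:
  value 4: originally 4_C, 4_F; after sorting 4_C, 4_F -> order preserved
  value 5: originally 5_A, 5_B, 5_D, 5_E; after sorting 5_A, 5_B, 5_D, 5_E -> order preserved
All equal keys kept their original relative order. Counting Sort is stable: scanning the input right to left with decreasing cumulative counts places later duplicates at later output positions.
Answer: Stable


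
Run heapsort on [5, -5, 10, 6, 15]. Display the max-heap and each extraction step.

Build heap: [15, 6, 10, 5, -5]
Extract 15: [10, 6, -5, 5, 15]
Extract 10: [6, 5, -5, 10, 15]
Extract 6: [5, -5, 6, 10, 15]
Extract 5: [-5, 5, 6, 10, 15]


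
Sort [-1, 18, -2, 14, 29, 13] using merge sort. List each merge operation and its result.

Divide and conquer:
  Merge [18] + [-2] -> [-2, 18]
  Merge [-1] + [-2, 18] -> [-2, -1, 18]
  Merge [29] + [13] -> [13, 29]
  Merge [14] + [13, 29] -> [13, 14, 29]
  Merge [-2, -1, 18] + [13, 14, 29] -> [-2, -1, 13, 14, 18, 29]


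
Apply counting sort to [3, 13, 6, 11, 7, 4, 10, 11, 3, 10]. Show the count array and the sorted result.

Count array: [0, 0, 0, 2, 1, 0, 1, 1, 0, 0, 2, 2, 0, 1]
(count[i] = number of elements equal to i)
Cumulative count: [0, 0, 0, 2, 3, 3, 4, 5, 5, 5, 7, 9, 9, 10]
Sorted: [3, 3, 4, 6, 7, 10, 10, 11, 11, 13]


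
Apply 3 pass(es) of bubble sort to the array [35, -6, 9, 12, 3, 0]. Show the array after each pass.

After pass 1: [-6, 9, 12, 3, 0, 35] (5 swaps)
After pass 2: [-6, 9, 3, 0, 12, 35] (2 swaps)
After pass 3: [-6, 3, 0, 9, 12, 35] (2 swaps)
Total swaps: 9


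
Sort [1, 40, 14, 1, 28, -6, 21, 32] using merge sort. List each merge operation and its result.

Divide and conquer:
  Merge [1] + [40] -> [1, 40]
  Merge [14] + [1] -> [1, 14]
  Merge [1, 40] + [1, 14] -> [1, 1, 14, 40]
  Merge [28] + [-6] -> [-6, 28]
  Merge [21] + [32] -> [21, 32]
  Merge [-6, 28] + [21, 32] -> [-6, 21, 28, 32]
  Merge [1, 1, 14, 40] + [-6, 21, 28, 32] -> [-6, 1, 1, 14, 21, 28, 32, 40]


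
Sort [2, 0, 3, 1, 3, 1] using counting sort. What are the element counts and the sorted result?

Count array: [1, 2, 1, 2]
(count[i] = number of elements equal to i)
Cumulative count: [1, 3, 4, 6]
Sorted: [0, 1, 1, 2, 3, 3]


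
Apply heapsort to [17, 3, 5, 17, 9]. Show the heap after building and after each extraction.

Build heap: [17, 17, 5, 3, 9]
Extract 17: [17, 9, 5, 3, 17]
Extract 17: [9, 3, 5, 17, 17]
Extract 9: [5, 3, 9, 17, 17]
Extract 5: [3, 5, 9, 17, 17]


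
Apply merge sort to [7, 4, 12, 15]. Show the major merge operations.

Divide and conquer:
  Merge [7] + [4] -> [4, 7]
  Merge [12] + [15] -> [12, 15]
  Merge [4, 7] + [12, 15] -> [4, 7, 12, 15]


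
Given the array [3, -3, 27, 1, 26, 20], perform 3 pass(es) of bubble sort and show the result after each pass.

After pass 1: [-3, 3, 1, 26, 20, 27] (4 swaps)
After pass 2: [-3, 1, 3, 20, 26, 27] (2 swaps)
After pass 3: [-3, 1, 3, 20, 26, 27] (0 swaps)
Total swaps: 6


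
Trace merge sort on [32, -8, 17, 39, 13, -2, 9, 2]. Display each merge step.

Divide and conquer:
  Merge [32] + [-8] -> [-8, 32]
  Merge [17] + [39] -> [17, 39]
  Merge [-8, 32] + [17, 39] -> [-8, 17, 32, 39]
  Merge [13] + [-2] -> [-2, 13]
  Merge [9] + [2] -> [2, 9]
  Merge [-2, 13] + [2, 9] -> [-2, 2, 9, 13]
  Merge [-8, 17, 32, 39] + [-2, 2, 9, 13] -> [-8, -2, 2, 9, 13, 17, 32, 39]


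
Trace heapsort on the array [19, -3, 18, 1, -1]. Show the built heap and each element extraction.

Build heap: [19, 1, 18, -3, -1]
Extract 19: [18, 1, -1, -3, 19]
Extract 18: [1, -3, -1, 18, 19]
Extract 1: [-1, -3, 1, 18, 19]
Extract -1: [-3, -1, 1, 18, 19]


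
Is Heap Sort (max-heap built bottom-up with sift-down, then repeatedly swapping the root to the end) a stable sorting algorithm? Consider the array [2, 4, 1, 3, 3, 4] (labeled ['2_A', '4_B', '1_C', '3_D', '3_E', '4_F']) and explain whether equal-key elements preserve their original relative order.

Trace Heap Sort on the labeled array (the key is the number; the letter only tracks identity):
  Build max-heap: [4_B, 3_D, 4_F, 2_A, 3_E, 1_C]
  Swap root 4_B to index 5, re-heapify first 5 -> [4_F, 3_D, 1_C, 2_A, 3_E, 4_B]
  Swap root 4_F to index 4, re-heapify first 4 -> [3_E, 3_D, 1_C, 2_A, 4_F, 4_B]
  Swap root 3_E to index 3, re-heapify first 3 -> [3_D, 2_A, 1_C, 3_E, 4_F, 4_B]
  Swap root 3_D to index 2, re-heapify first 2 -> [2_A, 1_C, 3_D, 3_E, 4_F, 4_B]
  Swap root 2_A to index 1, re-heapify first 1 -> [1_C, 2_A, 3_D, 3_E, 4_F, 4_B]
Final order: [1_C, 2_A, 3_D, 3_E, 4_F, 4_B]
Equal keys:
  value 3: originally 3_D, 3_E; after sorting 3_D, 3_E -> order preserved
  value 4: originally 4_B, 4_F; after sorting 4_F, 4_B -> order changed
Equal keys were reordered, so Heap Sort is not stable: heap construction and root-to-end swaps move elements without regard to the original order of equal keys. (One such input is enough; an unstable sort may happen to preserve order on other inputs, but it gives no guarantee.)
Answer: Not stable


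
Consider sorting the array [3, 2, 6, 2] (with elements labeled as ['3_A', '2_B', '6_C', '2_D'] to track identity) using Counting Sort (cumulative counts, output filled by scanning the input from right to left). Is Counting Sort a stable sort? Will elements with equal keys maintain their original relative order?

Trace Counting Sort on the labeled array (the key is the number; the letter only tracks identity):
  Counts for values 0..6: [0, 0, 2, 1, 0, 0, 1]
  Cumulative counts: [0, 0, 2, 3, 3, 3, 4]
  Scan right to left: place 2_D at output index 1
  Scan right to left: place 6_C at output index 3
  Scan right to left: place 2_B at output index 0
  Scan right to left: place 3_A at output index 2
  Output: [2_B, 2_D, 3_A, 6_C]
Equal keys:
  value 2: originally 2_B, 2_D; after sorting 2_B, 2_D -> order preserved
All equal keys kept their original relative order. Counting Sort is stable: scanning the input right to left with decreasing cumulative counts places later duplicates at later output positions.
Answer: Stable


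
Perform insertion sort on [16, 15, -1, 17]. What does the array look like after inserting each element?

First element 16 is already 'sorted'
Insert 15: shifted 1 elements -> [15, 16, -1, 17]
Insert -1: shifted 2 elements -> [-1, 15, 16, 17]
Insert 17: shifted 0 elements -> [-1, 15, 16, 17]


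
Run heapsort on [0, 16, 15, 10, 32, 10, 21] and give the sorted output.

Build heap: [32, 16, 21, 10, 0, 10, 15]
Extract 32: [21, 16, 15, 10, 0, 10, 32]
Extract 21: [16, 10, 15, 10, 0, 21, 32]
Extract 16: [15, 10, 0, 10, 16, 21, 32]
Extract 15: [10, 10, 0, 15, 16, 21, 32]
Extract 10: [10, 0, 10, 15, 16, 21, 32]
Extract 10: [0, 10, 10, 15, 16, 21, 32]


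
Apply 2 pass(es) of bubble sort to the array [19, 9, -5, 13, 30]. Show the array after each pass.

After pass 1: [9, -5, 13, 19, 30] (3 swaps)
After pass 2: [-5, 9, 13, 19, 30] (1 swaps)
Total swaps: 4


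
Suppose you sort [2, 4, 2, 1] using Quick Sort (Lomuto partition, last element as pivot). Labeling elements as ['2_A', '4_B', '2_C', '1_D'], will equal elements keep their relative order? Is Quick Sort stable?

Trace Quick Sort on the labeled array (the key is the number; the letter only tracks identity):
  Partition indices 0..3 around pivot 1_D -> [1_D, 4_B, 2_C, 2_A]
  Partition indices 1..3 around pivot 2_A -> [1_D, 2_C, 2_A, 4_B]
Final order: [1_D, 2_C, 2_A, 4_B]
Equal keys:
  value 2: originally 2_A, 2_C; after sorting 2_C, 2_A -> order changed
Equal keys were reordered, so Quick Sort is not stable: partition swaps elements across long distances and can reorder equal keys. (One such input is enough; an unstable sort may happen to preserve order on other inputs, but it gives no guarantee.)
Answer: Not stable


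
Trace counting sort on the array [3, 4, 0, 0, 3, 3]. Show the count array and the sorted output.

Count array: [2, 0, 0, 3, 1]
(count[i] = number of elements equal to i)
Cumulative count: [2, 2, 2, 5, 6]
Sorted: [0, 0, 3, 3, 3, 4]


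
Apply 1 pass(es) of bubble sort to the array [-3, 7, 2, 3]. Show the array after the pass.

After pass 1: [-3, 2, 3, 7] (2 swaps)
Total swaps: 2


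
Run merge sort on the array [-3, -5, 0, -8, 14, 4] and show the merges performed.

Divide and conquer:
  Merge [-5] + [0] -> [-5, 0]
  Merge [-3] + [-5, 0] -> [-5, -3, 0]
  Merge [14] + [4] -> [4, 14]
  Merge [-8] + [4, 14] -> [-8, 4, 14]
  Merge [-5, -3, 0] + [-8, 4, 14] -> [-8, -5, -3, 0, 4, 14]


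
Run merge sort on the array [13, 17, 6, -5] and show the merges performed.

Divide and conquer:
  Merge [13] + [17] -> [13, 17]
  Merge [6] + [-5] -> [-5, 6]
  Merge [13, 17] + [-5, 6] -> [-5, 6, 13, 17]


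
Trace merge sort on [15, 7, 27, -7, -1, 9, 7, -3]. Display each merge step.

Divide and conquer:
  Merge [15] + [7] -> [7, 15]
  Merge [27] + [-7] -> [-7, 27]
  Merge [7, 15] + [-7, 27] -> [-7, 7, 15, 27]
  Merge [-1] + [9] -> [-1, 9]
  Merge [7] + [-3] -> [-3, 7]
  Merge [-1, 9] + [-3, 7] -> [-3, -1, 7, 9]
  Merge [-7, 7, 15, 27] + [-3, -1, 7, 9] -> [-7, -3, -1, 7, 7, 9, 15, 27]


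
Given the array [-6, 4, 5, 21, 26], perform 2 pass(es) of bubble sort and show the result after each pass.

After pass 1: [-6, 4, 5, 21, 26] (0 swaps)
After pass 2: [-6, 4, 5, 21, 26] (0 swaps)
Total swaps: 0


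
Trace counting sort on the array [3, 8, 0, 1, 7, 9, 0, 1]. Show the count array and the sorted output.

Count array: [2, 2, 0, 1, 0, 0, 0, 1, 1, 1]
(count[i] = number of elements equal to i)
Cumulative count: [2, 4, 4, 5, 5, 5, 5, 6, 7, 8]
Sorted: [0, 0, 1, 1, 3, 7, 8, 9]


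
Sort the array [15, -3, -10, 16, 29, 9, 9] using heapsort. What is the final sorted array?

Build heap: [29, 16, 9, 15, -3, -10, 9]
Extract 29: [16, 15, 9, 9, -3, -10, 29]
Extract 16: [15, 9, 9, -10, -3, 16, 29]
Extract 15: [9, -3, 9, -10, 15, 16, 29]
Extract 9: [9, -3, -10, 9, 15, 16, 29]
Extract 9: [-3, -10, 9, 9, 15, 16, 29]
Extract -3: [-10, -3, 9, 9, 15, 16, 29]


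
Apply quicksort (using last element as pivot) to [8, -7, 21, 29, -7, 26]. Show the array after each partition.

Partition 1: pivot=26 at index 4 -> [8, -7, 21, -7, 26, 29]
Partition 2: pivot=-7 at index 1 -> [-7, -7, 21, 8, 26, 29]
Partition 3: pivot=8 at index 2 -> [-7, -7, 8, 21, 26, 29]


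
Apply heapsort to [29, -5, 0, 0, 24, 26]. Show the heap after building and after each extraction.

Build heap: [29, 24, 26, 0, -5, 0]
Extract 29: [26, 24, 0, 0, -5, 29]
Extract 26: [24, 0, 0, -5, 26, 29]
Extract 24: [0, -5, 0, 24, 26, 29]
Extract 0: [0, -5, 0, 24, 26, 29]
Extract 0: [-5, 0, 0, 24, 26, 29]


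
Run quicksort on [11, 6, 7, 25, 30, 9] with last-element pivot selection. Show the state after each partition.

Partition 1: pivot=9 at index 2 -> [6, 7, 9, 25, 30, 11]
Partition 2: pivot=7 at index 1 -> [6, 7, 9, 25, 30, 11]
Partition 3: pivot=11 at index 3 -> [6, 7, 9, 11, 30, 25]
Partition 4: pivot=25 at index 4 -> [6, 7, 9, 11, 25, 30]


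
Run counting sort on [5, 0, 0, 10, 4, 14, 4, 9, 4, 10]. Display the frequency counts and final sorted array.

Count array: [2, 0, 0, 0, 3, 1, 0, 0, 0, 1, 2, 0, 0, 0, 1]
(count[i] = number of elements equal to i)
Cumulative count: [2, 2, 2, 2, 5, 6, 6, 6, 6, 7, 9, 9, 9, 9, 10]
Sorted: [0, 0, 4, 4, 4, 5, 9, 10, 10, 14]


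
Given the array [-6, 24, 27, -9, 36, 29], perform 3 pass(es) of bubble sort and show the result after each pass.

After pass 1: [-6, 24, -9, 27, 29, 36] (2 swaps)
After pass 2: [-6, -9, 24, 27, 29, 36] (1 swaps)
After pass 3: [-9, -6, 24, 27, 29, 36] (1 swaps)
Total swaps: 4


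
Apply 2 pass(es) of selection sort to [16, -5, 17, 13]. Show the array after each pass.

Pass 1: Select minimum -5 at index 1, swap -> [-5, 16, 17, 13]
Pass 2: Select minimum 13 at index 3, swap -> [-5, 13, 17, 16]


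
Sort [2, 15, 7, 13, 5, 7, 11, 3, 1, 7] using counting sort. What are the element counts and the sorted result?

Count array: [0, 1, 1, 1, 0, 1, 0, 3, 0, 0, 0, 1, 0, 1, 0, 1]
(count[i] = number of elements equal to i)
Cumulative count: [0, 1, 2, 3, 3, 4, 4, 7, 7, 7, 7, 8, 8, 9, 9, 10]
Sorted: [1, 2, 3, 5, 7, 7, 7, 11, 13, 15]


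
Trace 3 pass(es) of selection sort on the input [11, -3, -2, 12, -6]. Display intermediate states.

Pass 1: Select minimum -6 at index 4, swap -> [-6, -3, -2, 12, 11]
Pass 2: Select minimum -3 at index 1, swap -> [-6, -3, -2, 12, 11]
Pass 3: Select minimum -2 at index 2, swap -> [-6, -3, -2, 12, 11]


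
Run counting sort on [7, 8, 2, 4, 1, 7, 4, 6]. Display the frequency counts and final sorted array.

Count array: [0, 1, 1, 0, 2, 0, 1, 2, 1]
(count[i] = number of elements equal to i)
Cumulative count: [0, 1, 2, 2, 4, 4, 5, 7, 8]
Sorted: [1, 2, 4, 4, 6, 7, 7, 8]


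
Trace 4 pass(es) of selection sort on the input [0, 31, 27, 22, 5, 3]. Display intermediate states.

Pass 1: Select minimum 0 at index 0, swap -> [0, 31, 27, 22, 5, 3]
Pass 2: Select minimum 3 at index 5, swap -> [0, 3, 27, 22, 5, 31]
Pass 3: Select minimum 5 at index 4, swap -> [0, 3, 5, 22, 27, 31]
Pass 4: Select minimum 22 at index 3, swap -> [0, 3, 5, 22, 27, 31]


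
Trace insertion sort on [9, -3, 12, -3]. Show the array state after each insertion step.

First element 9 is already 'sorted'
Insert -3: shifted 1 elements -> [-3, 9, 12, -3]
Insert 12: shifted 0 elements -> [-3, 9, 12, -3]
Insert -3: shifted 2 elements -> [-3, -3, 9, 12]


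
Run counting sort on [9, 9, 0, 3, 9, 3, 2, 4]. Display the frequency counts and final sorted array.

Count array: [1, 0, 1, 2, 1, 0, 0, 0, 0, 3]
(count[i] = number of elements equal to i)
Cumulative count: [1, 1, 2, 4, 5, 5, 5, 5, 5, 8]
Sorted: [0, 2, 3, 3, 4, 9, 9, 9]


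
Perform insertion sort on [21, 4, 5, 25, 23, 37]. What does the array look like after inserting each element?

First element 21 is already 'sorted'
Insert 4: shifted 1 elements -> [4, 21, 5, 25, 23, 37]
Insert 5: shifted 1 elements -> [4, 5, 21, 25, 23, 37]
Insert 25: shifted 0 elements -> [4, 5, 21, 25, 23, 37]
Insert 23: shifted 1 elements -> [4, 5, 21, 23, 25, 37]
Insert 37: shifted 0 elements -> [4, 5, 21, 23, 25, 37]


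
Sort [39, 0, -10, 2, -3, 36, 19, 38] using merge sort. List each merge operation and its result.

Divide and conquer:
  Merge [39] + [0] -> [0, 39]
  Merge [-10] + [2] -> [-10, 2]
  Merge [0, 39] + [-10, 2] -> [-10, 0, 2, 39]
  Merge [-3] + [36] -> [-3, 36]
  Merge [19] + [38] -> [19, 38]
  Merge [-3, 36] + [19, 38] -> [-3, 19, 36, 38]
  Merge [-10, 0, 2, 39] + [-3, 19, 36, 38] -> [-10, -3, 0, 2, 19, 36, 38, 39]


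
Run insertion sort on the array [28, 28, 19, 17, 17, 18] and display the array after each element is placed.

First element 28 is already 'sorted'
Insert 28: shifted 0 elements -> [28, 28, 19, 17, 17, 18]
Insert 19: shifted 2 elements -> [19, 28, 28, 17, 17, 18]
Insert 17: shifted 3 elements -> [17, 19, 28, 28, 17, 18]
Insert 17: shifted 3 elements -> [17, 17, 19, 28, 28, 18]
Insert 18: shifted 3 elements -> [17, 17, 18, 19, 28, 28]


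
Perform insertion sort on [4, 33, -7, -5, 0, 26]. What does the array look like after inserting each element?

First element 4 is already 'sorted'
Insert 33: shifted 0 elements -> [4, 33, -7, -5, 0, 26]
Insert -7: shifted 2 elements -> [-7, 4, 33, -5, 0, 26]
Insert -5: shifted 2 elements -> [-7, -5, 4, 33, 0, 26]
Insert 0: shifted 2 elements -> [-7, -5, 0, 4, 33, 26]
Insert 26: shifted 1 elements -> [-7, -5, 0, 4, 26, 33]
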